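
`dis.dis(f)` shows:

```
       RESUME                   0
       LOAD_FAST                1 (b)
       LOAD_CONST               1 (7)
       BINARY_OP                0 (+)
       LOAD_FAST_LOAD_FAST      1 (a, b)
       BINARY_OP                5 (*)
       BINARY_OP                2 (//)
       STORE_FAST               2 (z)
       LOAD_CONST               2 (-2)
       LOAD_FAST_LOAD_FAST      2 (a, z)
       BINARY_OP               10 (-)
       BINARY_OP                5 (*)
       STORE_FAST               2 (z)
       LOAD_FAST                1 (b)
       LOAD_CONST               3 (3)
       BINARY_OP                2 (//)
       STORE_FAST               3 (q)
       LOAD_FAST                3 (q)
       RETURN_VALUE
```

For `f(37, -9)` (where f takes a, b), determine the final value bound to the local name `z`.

LOAD_FAST b → push -9. Stack: [-9]
LOAD_CONST → push 7. Stack: [-9, 7]
BINARY_OP + → -9 + 7 = -2. Stack: [-2]
LOAD_FAST_LOAD_FAST a,b → push 37,-9. Stack: [-2, 37, -9]
BINARY_OP * → 37 * -9 = -333. Stack: [-2, -333]
BINARY_OP // → -2 // -333 = 0. Stack: [0]
STORE_FAST z → z=0. Stack: []
LOAD_CONST → push -2. Stack: [-2]
LOAD_FAST_LOAD_FAST a,z → push 37,0. Stack: [-2, 37, 0]
BINARY_OP - → 37 - 0 = 37. Stack: [-2, 37]
BINARY_OP * → -2 * 37 = -74. Stack: [-74]
STORE_FAST z → z=-74. Stack: []
LOAD_FAST b → push -9. Stack: [-9]
LOAD_CONST → push 3. Stack: [-9, 3]
BINARY_OP // → -9 // 3 = -3. Stack: [-3]
STORE_FAST q → q=-3. Stack: []
LOAD_FAST q → push -3. Stack: [-3]
RETURN_VALUE → return -3.

-74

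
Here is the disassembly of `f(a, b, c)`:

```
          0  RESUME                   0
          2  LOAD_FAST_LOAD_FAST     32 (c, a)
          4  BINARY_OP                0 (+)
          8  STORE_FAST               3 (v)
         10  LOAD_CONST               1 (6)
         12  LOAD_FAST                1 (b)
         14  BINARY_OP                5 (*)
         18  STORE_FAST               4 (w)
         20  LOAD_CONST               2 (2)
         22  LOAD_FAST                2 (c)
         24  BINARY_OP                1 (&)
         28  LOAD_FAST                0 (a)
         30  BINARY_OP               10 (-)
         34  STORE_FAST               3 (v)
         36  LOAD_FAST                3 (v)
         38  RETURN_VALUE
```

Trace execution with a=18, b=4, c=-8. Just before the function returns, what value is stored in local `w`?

24

LOAD_FAST_LOAD_FAST c,a → push -8,18. Stack: [-8, 18]
BINARY_OP + → -8 + 18 = 10. Stack: [10]
STORE_FAST v → v=10. Stack: []
LOAD_CONST → push 6. Stack: [6]
LOAD_FAST b → push 4. Stack: [6, 4]
BINARY_OP * → 6 * 4 = 24. Stack: [24]
STORE_FAST w → w=24. Stack: []
LOAD_CONST → push 2. Stack: [2]
LOAD_FAST c → push -8. Stack: [2, -8]
BINARY_OP & → 2 & -8 = 0. Stack: [0]
LOAD_FAST a → push 18. Stack: [0, 18]
BINARY_OP - → 0 - 18 = -18. Stack: [-18]
STORE_FAST v → v=-18. Stack: []
LOAD_FAST v → push -18. Stack: [-18]
RETURN_VALUE → return -18.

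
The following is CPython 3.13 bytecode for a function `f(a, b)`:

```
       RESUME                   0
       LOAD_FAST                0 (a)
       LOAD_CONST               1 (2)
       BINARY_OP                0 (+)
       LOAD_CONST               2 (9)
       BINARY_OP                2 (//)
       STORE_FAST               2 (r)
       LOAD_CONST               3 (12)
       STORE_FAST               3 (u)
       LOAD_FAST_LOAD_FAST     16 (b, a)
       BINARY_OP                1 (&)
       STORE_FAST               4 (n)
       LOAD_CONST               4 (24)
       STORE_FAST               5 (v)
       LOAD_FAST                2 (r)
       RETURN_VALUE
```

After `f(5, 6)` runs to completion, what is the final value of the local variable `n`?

4

LOAD_FAST a → push 5. Stack: [5]
LOAD_CONST → push 2. Stack: [5, 2]
BINARY_OP + → 5 + 2 = 7. Stack: [7]
LOAD_CONST → push 9. Stack: [7, 9]
BINARY_OP // → 7 // 9 = 0. Stack: [0]
STORE_FAST r → r=0. Stack: []
LOAD_CONST → push 12. Stack: [12]
STORE_FAST u → u=12. Stack: []
LOAD_FAST_LOAD_FAST b,a → push 6,5. Stack: [6, 5]
BINARY_OP & → 6 & 5 = 4. Stack: [4]
STORE_FAST n → n=4. Stack: []
LOAD_CONST → push 24. Stack: [24]
STORE_FAST v → v=24. Stack: []
LOAD_FAST r → push 0. Stack: [0]
RETURN_VALUE → return 0.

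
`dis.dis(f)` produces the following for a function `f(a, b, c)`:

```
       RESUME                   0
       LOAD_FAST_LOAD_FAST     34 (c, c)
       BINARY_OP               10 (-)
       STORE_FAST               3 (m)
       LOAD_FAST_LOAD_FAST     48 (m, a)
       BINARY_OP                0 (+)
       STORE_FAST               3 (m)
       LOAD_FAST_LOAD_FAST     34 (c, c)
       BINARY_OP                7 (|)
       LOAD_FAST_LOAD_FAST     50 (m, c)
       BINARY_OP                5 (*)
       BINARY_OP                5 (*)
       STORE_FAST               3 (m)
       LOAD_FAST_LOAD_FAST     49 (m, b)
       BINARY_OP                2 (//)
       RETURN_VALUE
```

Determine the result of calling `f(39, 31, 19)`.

454

LOAD_FAST_LOAD_FAST c,c → push 19,19. Stack: [19, 19]
BINARY_OP - → 19 - 19 = 0. Stack: [0]
STORE_FAST m → m=0. Stack: []
LOAD_FAST_LOAD_FAST m,a → push 0,39. Stack: [0, 39]
BINARY_OP + → 0 + 39 = 39. Stack: [39]
STORE_FAST m → m=39. Stack: []
LOAD_FAST_LOAD_FAST c,c → push 19,19. Stack: [19, 19]
BINARY_OP | → 19 | 19 = 19. Stack: [19]
LOAD_FAST_LOAD_FAST m,c → push 39,19. Stack: [19, 39, 19]
BINARY_OP * → 39 * 19 = 741. Stack: [19, 741]
BINARY_OP * → 19 * 741 = 14079. Stack: [14079]
STORE_FAST m → m=14079. Stack: []
LOAD_FAST_LOAD_FAST m,b → push 14079,31. Stack: [14079, 31]
BINARY_OP // → 14079 // 31 = 454. Stack: [454]
RETURN_VALUE → return 454.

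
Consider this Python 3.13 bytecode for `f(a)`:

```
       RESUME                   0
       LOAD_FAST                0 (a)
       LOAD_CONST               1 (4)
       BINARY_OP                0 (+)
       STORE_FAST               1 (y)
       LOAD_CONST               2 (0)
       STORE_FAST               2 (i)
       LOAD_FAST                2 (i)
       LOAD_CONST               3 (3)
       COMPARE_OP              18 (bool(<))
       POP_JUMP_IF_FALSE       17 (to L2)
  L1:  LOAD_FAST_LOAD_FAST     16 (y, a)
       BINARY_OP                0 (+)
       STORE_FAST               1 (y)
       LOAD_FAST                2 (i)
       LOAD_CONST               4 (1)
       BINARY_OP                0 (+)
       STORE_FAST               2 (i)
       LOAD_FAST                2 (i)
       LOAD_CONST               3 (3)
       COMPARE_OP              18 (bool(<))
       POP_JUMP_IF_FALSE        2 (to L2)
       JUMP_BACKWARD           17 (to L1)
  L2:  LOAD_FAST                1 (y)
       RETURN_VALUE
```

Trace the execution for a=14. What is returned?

60

LOAD_FAST a → push 14. Stack: [14]
LOAD_CONST → push 4. Stack: [14, 4]
BINARY_OP + → 14 + 4 = 18. Stack: [18]
STORE_FAST y → y=18. Stack: []
LOAD_CONST → push 0. Stack: [0]
STORE_FAST i → i=0. Stack: []
LOAD_FAST i → push 0. Stack: [0]
LOAD_CONST → push 3. Stack: [0, 3]
COMPARE_OP bool(<) → 0 vs 3 = True. Stack: [True]
POP_JUMP_IF_FALSE → pop True; no jump. Stack: []
LOAD_FAST_LOAD_FAST y,a → push 18,14. Stack: [18, 14]
BINARY_OP + → 18 + 14 = 32. Stack: [32]
STORE_FAST y → y=32. Stack: []
LOAD_FAST i → push 0. Stack: [0]
LOAD_CONST → push 1. Stack: [0, 1]
BINARY_OP + → 0 + 1 = 1. Stack: [1]
STORE_FAST i → i=1. Stack: []
LOAD_FAST i → push 1. Stack: [1]
LOAD_CONST → push 3. Stack: [1, 3]
COMPARE_OP bool(<) → 1 vs 3 = True. Stack: [True]
POP_JUMP_IF_FALSE → pop True; no jump. Stack: []
LOAD_FAST_LOAD_FAST y,a → push 32,14. Stack: [32, 14]
BINARY_OP + → 32 + 14 = 46. Stack: [46]
STORE_FAST y → y=46. Stack: []
LOAD_FAST i → push 1. Stack: [1]
LOAD_CONST → push 1. Stack: [1, 1]
BINARY_OP + → 1 + 1 = 2. Stack: [2]
STORE_FAST i → i=2. Stack: []
LOAD_FAST i → push 2. Stack: [2]
LOAD_CONST → push 3. Stack: [2, 3]
COMPARE_OP bool(<) → 2 vs 3 = True. Stack: [True]
POP_JUMP_IF_FALSE → pop True; no jump. Stack: []
LOAD_FAST_LOAD_FAST y,a → push 46,14. Stack: [46, 14]
BINARY_OP + → 46 + 14 = 60. Stack: [60]
STORE_FAST y → y=60. Stack: []
LOAD_FAST i → push 2. Stack: [2]
LOAD_CONST → push 1. Stack: [2, 1]
BINARY_OP + → 2 + 1 = 3. Stack: [3]
STORE_FAST i → i=3. Stack: []
LOAD_FAST i → push 3. Stack: [3]
LOAD_CONST → push 3. Stack: [3, 3]
COMPARE_OP bool(<) → 3 vs 3 = False. Stack: [False]
POP_JUMP_IF_FALSE → pop False; jump. Stack: []
LOAD_FAST y → push 60. Stack: [60]
RETURN_VALUE → return 60.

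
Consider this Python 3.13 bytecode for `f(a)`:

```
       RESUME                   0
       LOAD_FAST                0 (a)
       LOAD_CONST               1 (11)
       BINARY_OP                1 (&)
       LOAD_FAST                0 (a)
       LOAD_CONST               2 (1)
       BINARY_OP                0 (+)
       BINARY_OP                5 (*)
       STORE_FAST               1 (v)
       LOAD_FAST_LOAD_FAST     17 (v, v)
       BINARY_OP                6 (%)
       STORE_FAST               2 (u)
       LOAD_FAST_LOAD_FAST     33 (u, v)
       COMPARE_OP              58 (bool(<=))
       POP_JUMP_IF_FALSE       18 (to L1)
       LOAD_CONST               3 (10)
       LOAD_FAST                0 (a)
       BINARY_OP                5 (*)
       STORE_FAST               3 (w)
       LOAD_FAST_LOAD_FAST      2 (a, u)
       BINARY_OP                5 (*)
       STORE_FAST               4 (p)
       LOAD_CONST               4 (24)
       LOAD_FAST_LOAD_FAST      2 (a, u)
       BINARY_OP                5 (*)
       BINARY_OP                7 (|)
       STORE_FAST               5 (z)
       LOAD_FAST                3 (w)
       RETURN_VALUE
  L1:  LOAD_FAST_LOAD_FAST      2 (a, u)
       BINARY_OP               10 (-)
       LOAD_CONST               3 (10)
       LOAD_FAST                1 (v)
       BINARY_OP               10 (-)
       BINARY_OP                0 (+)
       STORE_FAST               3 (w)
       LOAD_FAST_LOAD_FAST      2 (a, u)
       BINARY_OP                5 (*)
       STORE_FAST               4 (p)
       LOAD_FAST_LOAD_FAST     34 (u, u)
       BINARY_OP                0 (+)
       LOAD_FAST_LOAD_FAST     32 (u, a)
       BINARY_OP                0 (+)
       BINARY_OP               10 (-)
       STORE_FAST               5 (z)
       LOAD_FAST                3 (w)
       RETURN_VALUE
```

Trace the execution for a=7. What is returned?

LOAD_FAST a → push 7. Stack: [7]
LOAD_CONST → push 11. Stack: [7, 11]
BINARY_OP & → 7 & 11 = 3. Stack: [3]
LOAD_FAST a → push 7. Stack: [3, 7]
LOAD_CONST → push 1. Stack: [3, 7, 1]
BINARY_OP + → 7 + 1 = 8. Stack: [3, 8]
BINARY_OP * → 3 * 8 = 24. Stack: [24]
STORE_FAST v → v=24. Stack: []
LOAD_FAST_LOAD_FAST v,v → push 24,24. Stack: [24, 24]
BINARY_OP % → 24 % 24 = 0. Stack: [0]
STORE_FAST u → u=0. Stack: []
LOAD_FAST_LOAD_FAST u,v → push 0,24. Stack: [0, 24]
COMPARE_OP bool(<=) → 0 vs 24 = True. Stack: [True]
POP_JUMP_IF_FALSE → pop True; no jump. Stack: []
LOAD_CONST → push 10. Stack: [10]
LOAD_FAST a → push 7. Stack: [10, 7]
BINARY_OP * → 10 * 7 = 70. Stack: [70]
STORE_FAST w → w=70. Stack: []
LOAD_FAST_LOAD_FAST a,u → push 7,0. Stack: [7, 0]
BINARY_OP * → 7 * 0 = 0. Stack: [0]
STORE_FAST p → p=0. Stack: []
LOAD_CONST → push 24. Stack: [24]
LOAD_FAST_LOAD_FAST a,u → push 7,0. Stack: [24, 7, 0]
BINARY_OP * → 7 * 0 = 0. Stack: [24, 0]
BINARY_OP | → 24 | 0 = 24. Stack: [24]
STORE_FAST z → z=24. Stack: []
LOAD_FAST w → push 70. Stack: [70]
RETURN_VALUE → return 70.

70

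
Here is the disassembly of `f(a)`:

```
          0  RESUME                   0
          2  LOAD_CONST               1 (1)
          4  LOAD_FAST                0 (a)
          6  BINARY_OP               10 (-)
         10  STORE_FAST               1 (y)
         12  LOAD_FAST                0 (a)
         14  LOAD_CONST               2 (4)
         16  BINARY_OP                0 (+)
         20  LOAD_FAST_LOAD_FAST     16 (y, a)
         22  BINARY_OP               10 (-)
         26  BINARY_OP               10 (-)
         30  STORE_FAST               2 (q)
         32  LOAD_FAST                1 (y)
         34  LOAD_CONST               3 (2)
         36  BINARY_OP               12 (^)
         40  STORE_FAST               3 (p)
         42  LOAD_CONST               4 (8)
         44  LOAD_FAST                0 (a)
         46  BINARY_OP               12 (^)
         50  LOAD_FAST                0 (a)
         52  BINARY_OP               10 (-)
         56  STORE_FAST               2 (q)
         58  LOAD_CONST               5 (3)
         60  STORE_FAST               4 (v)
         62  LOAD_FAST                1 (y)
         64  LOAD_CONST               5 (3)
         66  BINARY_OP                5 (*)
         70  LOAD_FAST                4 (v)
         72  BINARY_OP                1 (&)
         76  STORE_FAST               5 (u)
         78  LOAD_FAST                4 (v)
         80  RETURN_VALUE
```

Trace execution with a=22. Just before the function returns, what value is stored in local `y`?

LOAD_CONST → push 1. Stack: [1]
LOAD_FAST a → push 22. Stack: [1, 22]
BINARY_OP - → 1 - 22 = -21. Stack: [-21]
STORE_FAST y → y=-21. Stack: []
LOAD_FAST a → push 22. Stack: [22]
LOAD_CONST → push 4. Stack: [22, 4]
BINARY_OP + → 22 + 4 = 26. Stack: [26]
LOAD_FAST_LOAD_FAST y,a → push -21,22. Stack: [26, -21, 22]
BINARY_OP - → -21 - 22 = -43. Stack: [26, -43]
BINARY_OP - → 26 - -43 = 69. Stack: [69]
STORE_FAST q → q=69. Stack: []
LOAD_FAST y → push -21. Stack: [-21]
LOAD_CONST → push 2. Stack: [-21, 2]
BINARY_OP ^ → -21 ^ 2 = -23. Stack: [-23]
STORE_FAST p → p=-23. Stack: []
LOAD_CONST → push 8. Stack: [8]
LOAD_FAST a → push 22. Stack: [8, 22]
BINARY_OP ^ → 8 ^ 22 = 30. Stack: [30]
LOAD_FAST a → push 22. Stack: [30, 22]
BINARY_OP - → 30 - 22 = 8. Stack: [8]
STORE_FAST q → q=8. Stack: []
LOAD_CONST → push 3. Stack: [3]
STORE_FAST v → v=3. Stack: []
LOAD_FAST y → push -21. Stack: [-21]
LOAD_CONST → push 3. Stack: [-21, 3]
BINARY_OP * → -21 * 3 = -63. Stack: [-63]
LOAD_FAST v → push 3. Stack: [-63, 3]
BINARY_OP & → -63 & 3 = 1. Stack: [1]
STORE_FAST u → u=1. Stack: []
LOAD_FAST v → push 3. Stack: [3]
RETURN_VALUE → return 3.

-21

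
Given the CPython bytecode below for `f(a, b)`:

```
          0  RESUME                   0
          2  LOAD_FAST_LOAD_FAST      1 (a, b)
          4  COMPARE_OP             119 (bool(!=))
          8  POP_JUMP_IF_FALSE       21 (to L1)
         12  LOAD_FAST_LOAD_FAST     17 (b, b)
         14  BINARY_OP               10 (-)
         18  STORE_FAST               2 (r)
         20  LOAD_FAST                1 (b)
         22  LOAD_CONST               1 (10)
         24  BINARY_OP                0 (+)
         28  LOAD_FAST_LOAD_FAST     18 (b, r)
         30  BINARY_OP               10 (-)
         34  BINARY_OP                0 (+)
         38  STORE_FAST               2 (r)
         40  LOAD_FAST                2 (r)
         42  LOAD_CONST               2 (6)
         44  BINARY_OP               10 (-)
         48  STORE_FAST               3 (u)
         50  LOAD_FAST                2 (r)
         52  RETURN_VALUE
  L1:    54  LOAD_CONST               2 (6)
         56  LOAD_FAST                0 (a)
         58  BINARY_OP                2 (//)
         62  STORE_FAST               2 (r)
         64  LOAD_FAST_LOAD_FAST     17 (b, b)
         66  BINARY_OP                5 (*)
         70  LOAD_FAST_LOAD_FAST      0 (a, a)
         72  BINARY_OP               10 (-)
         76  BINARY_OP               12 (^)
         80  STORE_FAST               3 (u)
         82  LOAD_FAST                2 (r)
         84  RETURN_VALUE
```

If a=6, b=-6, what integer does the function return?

-2

LOAD_FAST_LOAD_FAST a,b → push 6,-6. Stack: [6, -6]
COMPARE_OP bool(!=) → 6 vs -6 = True. Stack: [True]
POP_JUMP_IF_FALSE → pop True; no jump. Stack: []
LOAD_FAST_LOAD_FAST b,b → push -6,-6. Stack: [-6, -6]
BINARY_OP - → -6 - -6 = 0. Stack: [0]
STORE_FAST r → r=0. Stack: []
LOAD_FAST b → push -6. Stack: [-6]
LOAD_CONST → push 10. Stack: [-6, 10]
BINARY_OP + → -6 + 10 = 4. Stack: [4]
LOAD_FAST_LOAD_FAST b,r → push -6,0. Stack: [4, -6, 0]
BINARY_OP - → -6 - 0 = -6. Stack: [4, -6]
BINARY_OP + → 4 + -6 = -2. Stack: [-2]
STORE_FAST r → r=-2. Stack: []
LOAD_FAST r → push -2. Stack: [-2]
LOAD_CONST → push 6. Stack: [-2, 6]
BINARY_OP - → -2 - 6 = -8. Stack: [-8]
STORE_FAST u → u=-8. Stack: []
LOAD_FAST r → push -2. Stack: [-2]
RETURN_VALUE → return -2.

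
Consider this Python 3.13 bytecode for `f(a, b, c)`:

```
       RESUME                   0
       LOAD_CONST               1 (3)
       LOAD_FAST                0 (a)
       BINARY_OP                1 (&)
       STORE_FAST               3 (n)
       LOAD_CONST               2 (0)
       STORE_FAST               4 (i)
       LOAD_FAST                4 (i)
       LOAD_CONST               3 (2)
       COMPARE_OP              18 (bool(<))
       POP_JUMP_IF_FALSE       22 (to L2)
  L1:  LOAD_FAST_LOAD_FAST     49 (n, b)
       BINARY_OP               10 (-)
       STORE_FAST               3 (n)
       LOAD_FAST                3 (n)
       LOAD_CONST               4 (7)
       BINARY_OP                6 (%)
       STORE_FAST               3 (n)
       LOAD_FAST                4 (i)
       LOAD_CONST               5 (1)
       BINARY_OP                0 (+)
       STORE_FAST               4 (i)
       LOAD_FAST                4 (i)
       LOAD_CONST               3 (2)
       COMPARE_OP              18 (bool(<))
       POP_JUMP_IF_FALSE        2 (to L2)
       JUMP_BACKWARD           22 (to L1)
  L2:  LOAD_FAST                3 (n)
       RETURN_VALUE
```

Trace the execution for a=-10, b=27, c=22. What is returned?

LOAD_CONST → push 3. Stack: [3]
LOAD_FAST a → push -10. Stack: [3, -10]
BINARY_OP & → 3 & -10 = 2. Stack: [2]
STORE_FAST n → n=2. Stack: []
LOAD_CONST → push 0. Stack: [0]
STORE_FAST i → i=0. Stack: []
LOAD_FAST i → push 0. Stack: [0]
LOAD_CONST → push 2. Stack: [0, 2]
COMPARE_OP bool(<) → 0 vs 2 = True. Stack: [True]
POP_JUMP_IF_FALSE → pop True; no jump. Stack: []
LOAD_FAST_LOAD_FAST n,b → push 2,27. Stack: [2, 27]
BINARY_OP - → 2 - 27 = -25. Stack: [-25]
STORE_FAST n → n=-25. Stack: []
LOAD_FAST n → push -25. Stack: [-25]
LOAD_CONST → push 7. Stack: [-25, 7]
BINARY_OP % → -25 % 7 = 3. Stack: [3]
STORE_FAST n → n=3. Stack: []
LOAD_FAST i → push 0. Stack: [0]
LOAD_CONST → push 1. Stack: [0, 1]
BINARY_OP + → 0 + 1 = 1. Stack: [1]
STORE_FAST i → i=1. Stack: []
LOAD_FAST i → push 1. Stack: [1]
LOAD_CONST → push 2. Stack: [1, 2]
COMPARE_OP bool(<) → 1 vs 2 = True. Stack: [True]
POP_JUMP_IF_FALSE → pop True; no jump. Stack: []
LOAD_FAST_LOAD_FAST n,b → push 3,27. Stack: [3, 27]
BINARY_OP - → 3 - 27 = -24. Stack: [-24]
STORE_FAST n → n=-24. Stack: []
LOAD_FAST n → push -24. Stack: [-24]
LOAD_CONST → push 7. Stack: [-24, 7]
BINARY_OP % → -24 % 7 = 4. Stack: [4]
STORE_FAST n → n=4. Stack: []
LOAD_FAST i → push 1. Stack: [1]
LOAD_CONST → push 1. Stack: [1, 1]
BINARY_OP + → 1 + 1 = 2. Stack: [2]
STORE_FAST i → i=2. Stack: []
LOAD_FAST i → push 2. Stack: [2]
LOAD_CONST → push 2. Stack: [2, 2]
COMPARE_OP bool(<) → 2 vs 2 = False. Stack: [False]
POP_JUMP_IF_FALSE → pop False; jump. Stack: []
LOAD_FAST n → push 4. Stack: [4]
RETURN_VALUE → return 4.

4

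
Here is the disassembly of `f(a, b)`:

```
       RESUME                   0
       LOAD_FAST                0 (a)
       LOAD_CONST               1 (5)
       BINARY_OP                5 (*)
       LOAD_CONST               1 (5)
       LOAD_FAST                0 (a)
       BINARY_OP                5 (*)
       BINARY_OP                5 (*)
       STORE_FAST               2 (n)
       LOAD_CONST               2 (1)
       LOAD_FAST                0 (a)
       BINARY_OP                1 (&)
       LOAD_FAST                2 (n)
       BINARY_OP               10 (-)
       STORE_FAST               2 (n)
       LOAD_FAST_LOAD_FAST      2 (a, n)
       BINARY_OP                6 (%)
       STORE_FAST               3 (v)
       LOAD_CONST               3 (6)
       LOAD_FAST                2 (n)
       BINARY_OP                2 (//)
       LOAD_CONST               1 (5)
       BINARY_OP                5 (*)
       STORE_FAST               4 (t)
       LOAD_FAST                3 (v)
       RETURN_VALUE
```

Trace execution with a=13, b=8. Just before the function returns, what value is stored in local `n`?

LOAD_FAST a → push 13. Stack: [13]
LOAD_CONST → push 5. Stack: [13, 5]
BINARY_OP * → 13 * 5 = 65. Stack: [65]
LOAD_CONST → push 5. Stack: [65, 5]
LOAD_FAST a → push 13. Stack: [65, 5, 13]
BINARY_OP * → 5 * 13 = 65. Stack: [65, 65]
BINARY_OP * → 65 * 65 = 4225. Stack: [4225]
STORE_FAST n → n=4225. Stack: []
LOAD_CONST → push 1. Stack: [1]
LOAD_FAST a → push 13. Stack: [1, 13]
BINARY_OP & → 1 & 13 = 1. Stack: [1]
LOAD_FAST n → push 4225. Stack: [1, 4225]
BINARY_OP - → 1 - 4225 = -4224. Stack: [-4224]
STORE_FAST n → n=-4224. Stack: []
LOAD_FAST_LOAD_FAST a,n → push 13,-4224. Stack: [13, -4224]
BINARY_OP % → 13 % -4224 = -4211. Stack: [-4211]
STORE_FAST v → v=-4211. Stack: []
LOAD_CONST → push 6. Stack: [6]
LOAD_FAST n → push -4224. Stack: [6, -4224]
BINARY_OP // → 6 // -4224 = -1. Stack: [-1]
LOAD_CONST → push 5. Stack: [-1, 5]
BINARY_OP * → -1 * 5 = -5. Stack: [-5]
STORE_FAST t → t=-5. Stack: []
LOAD_FAST v → push -4211. Stack: [-4211]
RETURN_VALUE → return -4211.

-4224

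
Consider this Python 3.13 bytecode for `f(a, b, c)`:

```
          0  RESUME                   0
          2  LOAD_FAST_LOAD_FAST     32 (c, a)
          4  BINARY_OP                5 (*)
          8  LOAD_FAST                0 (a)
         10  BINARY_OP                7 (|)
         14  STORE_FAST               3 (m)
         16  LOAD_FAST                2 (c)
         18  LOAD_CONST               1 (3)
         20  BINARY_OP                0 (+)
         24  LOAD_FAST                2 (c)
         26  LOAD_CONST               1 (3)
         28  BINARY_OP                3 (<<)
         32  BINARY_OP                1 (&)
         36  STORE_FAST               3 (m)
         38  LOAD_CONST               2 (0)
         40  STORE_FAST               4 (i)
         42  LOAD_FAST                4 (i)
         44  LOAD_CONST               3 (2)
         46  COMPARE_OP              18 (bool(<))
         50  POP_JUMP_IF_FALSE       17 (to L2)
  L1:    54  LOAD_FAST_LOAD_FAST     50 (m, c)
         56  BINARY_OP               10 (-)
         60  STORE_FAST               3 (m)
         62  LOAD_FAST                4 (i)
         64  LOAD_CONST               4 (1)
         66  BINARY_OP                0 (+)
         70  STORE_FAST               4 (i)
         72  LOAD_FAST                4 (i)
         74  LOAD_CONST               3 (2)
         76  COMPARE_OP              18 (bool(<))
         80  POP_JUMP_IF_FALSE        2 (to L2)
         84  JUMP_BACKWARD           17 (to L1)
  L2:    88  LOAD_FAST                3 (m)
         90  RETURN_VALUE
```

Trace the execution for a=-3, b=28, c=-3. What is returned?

6

LOAD_FAST_LOAD_FAST c,a → push -3,-3. Stack: [-3, -3]
BINARY_OP * → -3 * -3 = 9. Stack: [9]
LOAD_FAST a → push -3. Stack: [9, -3]
BINARY_OP | → 9 | -3 = -3. Stack: [-3]
STORE_FAST m → m=-3. Stack: []
LOAD_FAST c → push -3. Stack: [-3]
LOAD_CONST → push 3. Stack: [-3, 3]
BINARY_OP + → -3 + 3 = 0. Stack: [0]
LOAD_FAST c → push -3. Stack: [0, -3]
LOAD_CONST → push 3. Stack: [0, -3, 3]
BINARY_OP << → -3 << 3 = -24. Stack: [0, -24]
BINARY_OP & → 0 & -24 = 0. Stack: [0]
STORE_FAST m → m=0. Stack: []
LOAD_CONST → push 0. Stack: [0]
STORE_FAST i → i=0. Stack: []
LOAD_FAST i → push 0. Stack: [0]
LOAD_CONST → push 2. Stack: [0, 2]
COMPARE_OP bool(<) → 0 vs 2 = True. Stack: [True]
POP_JUMP_IF_FALSE → pop True; no jump. Stack: []
LOAD_FAST_LOAD_FAST m,c → push 0,-3. Stack: [0, -3]
BINARY_OP - → 0 - -3 = 3. Stack: [3]
STORE_FAST m → m=3. Stack: []
LOAD_FAST i → push 0. Stack: [0]
LOAD_CONST → push 1. Stack: [0, 1]
BINARY_OP + → 0 + 1 = 1. Stack: [1]
STORE_FAST i → i=1. Stack: []
LOAD_FAST i → push 1. Stack: [1]
LOAD_CONST → push 2. Stack: [1, 2]
COMPARE_OP bool(<) → 1 vs 2 = True. Stack: [True]
POP_JUMP_IF_FALSE → pop True; no jump. Stack: []
LOAD_FAST_LOAD_FAST m,c → push 3,-3. Stack: [3, -3]
BINARY_OP - → 3 - -3 = 6. Stack: [6]
STORE_FAST m → m=6. Stack: []
LOAD_FAST i → push 1. Stack: [1]
LOAD_CONST → push 1. Stack: [1, 1]
BINARY_OP + → 1 + 1 = 2. Stack: [2]
STORE_FAST i → i=2. Stack: []
LOAD_FAST i → push 2. Stack: [2]
LOAD_CONST → push 2. Stack: [2, 2]
COMPARE_OP bool(<) → 2 vs 2 = False. Stack: [False]
POP_JUMP_IF_FALSE → pop False; jump. Stack: []
LOAD_FAST m → push 6. Stack: [6]
RETURN_VALUE → return 6.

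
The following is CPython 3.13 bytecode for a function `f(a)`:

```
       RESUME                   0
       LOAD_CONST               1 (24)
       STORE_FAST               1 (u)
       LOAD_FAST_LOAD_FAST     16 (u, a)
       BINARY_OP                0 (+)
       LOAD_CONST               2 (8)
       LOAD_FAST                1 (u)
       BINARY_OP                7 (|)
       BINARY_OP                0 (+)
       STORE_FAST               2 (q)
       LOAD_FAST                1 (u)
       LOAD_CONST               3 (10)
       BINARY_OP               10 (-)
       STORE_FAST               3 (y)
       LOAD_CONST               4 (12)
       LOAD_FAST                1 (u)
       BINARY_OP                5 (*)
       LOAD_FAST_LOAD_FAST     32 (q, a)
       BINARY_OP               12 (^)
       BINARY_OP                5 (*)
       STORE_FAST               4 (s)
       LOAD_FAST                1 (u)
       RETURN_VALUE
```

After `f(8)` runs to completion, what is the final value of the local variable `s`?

LOAD_CONST → push 24. Stack: [24]
STORE_FAST u → u=24. Stack: []
LOAD_FAST_LOAD_FAST u,a → push 24,8. Stack: [24, 8]
BINARY_OP + → 24 + 8 = 32. Stack: [32]
LOAD_CONST → push 8. Stack: [32, 8]
LOAD_FAST u → push 24. Stack: [32, 8, 24]
BINARY_OP | → 8 | 24 = 24. Stack: [32, 24]
BINARY_OP + → 32 + 24 = 56. Stack: [56]
STORE_FAST q → q=56. Stack: []
LOAD_FAST u → push 24. Stack: [24]
LOAD_CONST → push 10. Stack: [24, 10]
BINARY_OP - → 24 - 10 = 14. Stack: [14]
STORE_FAST y → y=14. Stack: []
LOAD_CONST → push 12. Stack: [12]
LOAD_FAST u → push 24. Stack: [12, 24]
BINARY_OP * → 12 * 24 = 288. Stack: [288]
LOAD_FAST_LOAD_FAST q,a → push 56,8. Stack: [288, 56, 8]
BINARY_OP ^ → 56 ^ 8 = 48. Stack: [288, 48]
BINARY_OP * → 288 * 48 = 13824. Stack: [13824]
STORE_FAST s → s=13824. Stack: []
LOAD_FAST u → push 24. Stack: [24]
RETURN_VALUE → return 24.

13824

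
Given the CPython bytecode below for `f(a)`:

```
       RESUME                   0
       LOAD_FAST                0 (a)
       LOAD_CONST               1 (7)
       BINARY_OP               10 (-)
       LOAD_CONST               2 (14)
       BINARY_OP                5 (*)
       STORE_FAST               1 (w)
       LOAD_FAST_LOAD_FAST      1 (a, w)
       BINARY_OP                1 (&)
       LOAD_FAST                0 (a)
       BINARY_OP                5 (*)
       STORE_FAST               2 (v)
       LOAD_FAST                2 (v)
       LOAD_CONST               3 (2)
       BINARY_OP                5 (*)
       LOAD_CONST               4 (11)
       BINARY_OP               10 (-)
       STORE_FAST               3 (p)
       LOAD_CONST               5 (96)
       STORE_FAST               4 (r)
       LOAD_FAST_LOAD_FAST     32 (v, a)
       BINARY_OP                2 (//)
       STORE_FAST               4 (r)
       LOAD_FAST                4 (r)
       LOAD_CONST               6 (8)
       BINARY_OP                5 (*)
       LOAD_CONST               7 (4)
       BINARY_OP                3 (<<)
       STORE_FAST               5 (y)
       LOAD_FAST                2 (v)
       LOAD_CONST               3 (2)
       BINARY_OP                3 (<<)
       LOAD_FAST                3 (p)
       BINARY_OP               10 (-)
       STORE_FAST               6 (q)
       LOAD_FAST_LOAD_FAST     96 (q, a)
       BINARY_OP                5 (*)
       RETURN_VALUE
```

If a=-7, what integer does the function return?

-19677

LOAD_FAST a → push -7. Stack: [-7]
LOAD_CONST → push 7. Stack: [-7, 7]
BINARY_OP - → -7 - 7 = -14. Stack: [-14]
LOAD_CONST → push 14. Stack: [-14, 14]
BINARY_OP * → -14 * 14 = -196. Stack: [-196]
STORE_FAST w → w=-196. Stack: []
LOAD_FAST_LOAD_FAST a,w → push -7,-196. Stack: [-7, -196]
BINARY_OP & → -7 & -196 = -200. Stack: [-200]
LOAD_FAST a → push -7. Stack: [-200, -7]
BINARY_OP * → -200 * -7 = 1400. Stack: [1400]
STORE_FAST v → v=1400. Stack: []
LOAD_FAST v → push 1400. Stack: [1400]
LOAD_CONST → push 2. Stack: [1400, 2]
BINARY_OP * → 1400 * 2 = 2800. Stack: [2800]
LOAD_CONST → push 11. Stack: [2800, 11]
BINARY_OP - → 2800 - 11 = 2789. Stack: [2789]
STORE_FAST p → p=2789. Stack: []
LOAD_CONST → push 96. Stack: [96]
STORE_FAST r → r=96. Stack: []
LOAD_FAST_LOAD_FAST v,a → push 1400,-7. Stack: [1400, -7]
BINARY_OP // → 1400 // -7 = -200. Stack: [-200]
STORE_FAST r → r=-200. Stack: []
LOAD_FAST r → push -200. Stack: [-200]
LOAD_CONST → push 8. Stack: [-200, 8]
BINARY_OP * → -200 * 8 = -1600. Stack: [-1600]
LOAD_CONST → push 4. Stack: [-1600, 4]
BINARY_OP << → -1600 << 4 = -25600. Stack: [-25600]
STORE_FAST y → y=-25600. Stack: []
LOAD_FAST v → push 1400. Stack: [1400]
LOAD_CONST → push 2. Stack: [1400, 2]
BINARY_OP << → 1400 << 2 = 5600. Stack: [5600]
LOAD_FAST p → push 2789. Stack: [5600, 2789]
BINARY_OP - → 5600 - 2789 = 2811. Stack: [2811]
STORE_FAST q → q=2811. Stack: []
LOAD_FAST_LOAD_FAST q,a → push 2811,-7. Stack: [2811, -7]
BINARY_OP * → 2811 * -7 = -19677. Stack: [-19677]
RETURN_VALUE → return -19677.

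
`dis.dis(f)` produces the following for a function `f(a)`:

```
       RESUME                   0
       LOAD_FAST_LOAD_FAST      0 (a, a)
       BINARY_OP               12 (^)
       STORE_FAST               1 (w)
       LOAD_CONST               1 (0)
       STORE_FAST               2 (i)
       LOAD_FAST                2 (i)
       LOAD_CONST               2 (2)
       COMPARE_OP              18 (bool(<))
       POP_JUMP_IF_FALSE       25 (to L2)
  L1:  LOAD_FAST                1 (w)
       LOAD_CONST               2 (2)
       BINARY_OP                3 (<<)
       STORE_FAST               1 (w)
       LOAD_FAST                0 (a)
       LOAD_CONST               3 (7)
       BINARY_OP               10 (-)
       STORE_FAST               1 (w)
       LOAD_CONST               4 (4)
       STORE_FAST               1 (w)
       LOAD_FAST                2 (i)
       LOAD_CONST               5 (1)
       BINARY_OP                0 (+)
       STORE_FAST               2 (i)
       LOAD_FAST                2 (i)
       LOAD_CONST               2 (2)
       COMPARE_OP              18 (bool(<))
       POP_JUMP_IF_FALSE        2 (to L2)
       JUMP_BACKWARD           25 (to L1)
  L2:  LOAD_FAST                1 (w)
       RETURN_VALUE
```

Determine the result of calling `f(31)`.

4

LOAD_FAST_LOAD_FAST a,a → push 31,31. Stack: [31, 31]
BINARY_OP ^ → 31 ^ 31 = 0. Stack: [0]
STORE_FAST w → w=0. Stack: []
LOAD_CONST → push 0. Stack: [0]
STORE_FAST i → i=0. Stack: []
LOAD_FAST i → push 0. Stack: [0]
LOAD_CONST → push 2. Stack: [0, 2]
COMPARE_OP bool(<) → 0 vs 2 = True. Stack: [True]
POP_JUMP_IF_FALSE → pop True; no jump. Stack: []
LOAD_FAST w → push 0. Stack: [0]
LOAD_CONST → push 2. Stack: [0, 2]
BINARY_OP << → 0 << 2 = 0. Stack: [0]
STORE_FAST w → w=0. Stack: []
LOAD_FAST a → push 31. Stack: [31]
LOAD_CONST → push 7. Stack: [31, 7]
BINARY_OP - → 31 - 7 = 24. Stack: [24]
STORE_FAST w → w=24. Stack: []
LOAD_CONST → push 4. Stack: [4]
STORE_FAST w → w=4. Stack: []
LOAD_FAST i → push 0. Stack: [0]
LOAD_CONST → push 1. Stack: [0, 1]
BINARY_OP + → 0 + 1 = 1. Stack: [1]
STORE_FAST i → i=1. Stack: []
LOAD_FAST i → push 1. Stack: [1]
LOAD_CONST → push 2. Stack: [1, 2]
COMPARE_OP bool(<) → 1 vs 2 = True. Stack: [True]
POP_JUMP_IF_FALSE → pop True; no jump. Stack: []
LOAD_FAST w → push 4. Stack: [4]
LOAD_CONST → push 2. Stack: [4, 2]
BINARY_OP << → 4 << 2 = 16. Stack: [16]
STORE_FAST w → w=16. Stack: []
LOAD_FAST a → push 31. Stack: [31]
LOAD_CONST → push 7. Stack: [31, 7]
BINARY_OP - → 31 - 7 = 24. Stack: [24]
STORE_FAST w → w=24. Stack: []
LOAD_CONST → push 4. Stack: [4]
STORE_FAST w → w=4. Stack: []
LOAD_FAST i → push 1. Stack: [1]
LOAD_CONST → push 1. Stack: [1, 1]
BINARY_OP + → 1 + 1 = 2. Stack: [2]
STORE_FAST i → i=2. Stack: []
LOAD_FAST i → push 2. Stack: [2]
LOAD_CONST → push 2. Stack: [2, 2]
COMPARE_OP bool(<) → 2 vs 2 = False. Stack: [False]
POP_JUMP_IF_FALSE → pop False; jump. Stack: []
LOAD_FAST w → push 4. Stack: [4]
RETURN_VALUE → return 4.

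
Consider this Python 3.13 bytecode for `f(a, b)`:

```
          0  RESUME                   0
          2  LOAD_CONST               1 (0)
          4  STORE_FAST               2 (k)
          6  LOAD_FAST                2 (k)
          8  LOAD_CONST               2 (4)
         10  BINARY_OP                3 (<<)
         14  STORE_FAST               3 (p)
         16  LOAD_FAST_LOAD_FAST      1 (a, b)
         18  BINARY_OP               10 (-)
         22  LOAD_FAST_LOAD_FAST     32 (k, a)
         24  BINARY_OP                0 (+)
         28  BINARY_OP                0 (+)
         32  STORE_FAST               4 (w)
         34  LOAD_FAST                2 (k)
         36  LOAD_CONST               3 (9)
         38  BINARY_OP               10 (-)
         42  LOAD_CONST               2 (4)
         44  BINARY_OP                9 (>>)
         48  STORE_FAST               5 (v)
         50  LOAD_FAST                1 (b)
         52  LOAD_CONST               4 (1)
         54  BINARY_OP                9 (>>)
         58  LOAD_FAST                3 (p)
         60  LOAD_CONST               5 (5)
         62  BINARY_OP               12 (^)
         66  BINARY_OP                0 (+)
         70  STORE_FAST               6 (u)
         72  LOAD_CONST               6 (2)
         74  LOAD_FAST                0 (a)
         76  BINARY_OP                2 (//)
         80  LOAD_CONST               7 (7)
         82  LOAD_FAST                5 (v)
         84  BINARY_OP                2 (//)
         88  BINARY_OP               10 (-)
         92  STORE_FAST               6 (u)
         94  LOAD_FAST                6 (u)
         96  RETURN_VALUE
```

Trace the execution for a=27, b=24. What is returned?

LOAD_CONST → push 0. Stack: [0]
STORE_FAST k → k=0. Stack: []
LOAD_FAST k → push 0. Stack: [0]
LOAD_CONST → push 4. Stack: [0, 4]
BINARY_OP << → 0 << 4 = 0. Stack: [0]
STORE_FAST p → p=0. Stack: []
LOAD_FAST_LOAD_FAST a,b → push 27,24. Stack: [27, 24]
BINARY_OP - → 27 - 24 = 3. Stack: [3]
LOAD_FAST_LOAD_FAST k,a → push 0,27. Stack: [3, 0, 27]
BINARY_OP + → 0 + 27 = 27. Stack: [3, 27]
BINARY_OP + → 3 + 27 = 30. Stack: [30]
STORE_FAST w → w=30. Stack: []
LOAD_FAST k → push 0. Stack: [0]
LOAD_CONST → push 9. Stack: [0, 9]
BINARY_OP - → 0 - 9 = -9. Stack: [-9]
LOAD_CONST → push 4. Stack: [-9, 4]
BINARY_OP >> → -9 >> 4 = -1. Stack: [-1]
STORE_FAST v → v=-1. Stack: []
LOAD_FAST b → push 24. Stack: [24]
LOAD_CONST → push 1. Stack: [24, 1]
BINARY_OP >> → 24 >> 1 = 12. Stack: [12]
LOAD_FAST p → push 0. Stack: [12, 0]
LOAD_CONST → push 5. Stack: [12, 0, 5]
BINARY_OP ^ → 0 ^ 5 = 5. Stack: [12, 5]
BINARY_OP + → 12 + 5 = 17. Stack: [17]
STORE_FAST u → u=17. Stack: []
LOAD_CONST → push 2. Stack: [2]
LOAD_FAST a → push 27. Stack: [2, 27]
BINARY_OP // → 2 // 27 = 0. Stack: [0]
LOAD_CONST → push 7. Stack: [0, 7]
LOAD_FAST v → push -1. Stack: [0, 7, -1]
BINARY_OP // → 7 // -1 = -7. Stack: [0, -7]
BINARY_OP - → 0 - -7 = 7. Stack: [7]
STORE_FAST u → u=7. Stack: []
LOAD_FAST u → push 7. Stack: [7]
RETURN_VALUE → return 7.

7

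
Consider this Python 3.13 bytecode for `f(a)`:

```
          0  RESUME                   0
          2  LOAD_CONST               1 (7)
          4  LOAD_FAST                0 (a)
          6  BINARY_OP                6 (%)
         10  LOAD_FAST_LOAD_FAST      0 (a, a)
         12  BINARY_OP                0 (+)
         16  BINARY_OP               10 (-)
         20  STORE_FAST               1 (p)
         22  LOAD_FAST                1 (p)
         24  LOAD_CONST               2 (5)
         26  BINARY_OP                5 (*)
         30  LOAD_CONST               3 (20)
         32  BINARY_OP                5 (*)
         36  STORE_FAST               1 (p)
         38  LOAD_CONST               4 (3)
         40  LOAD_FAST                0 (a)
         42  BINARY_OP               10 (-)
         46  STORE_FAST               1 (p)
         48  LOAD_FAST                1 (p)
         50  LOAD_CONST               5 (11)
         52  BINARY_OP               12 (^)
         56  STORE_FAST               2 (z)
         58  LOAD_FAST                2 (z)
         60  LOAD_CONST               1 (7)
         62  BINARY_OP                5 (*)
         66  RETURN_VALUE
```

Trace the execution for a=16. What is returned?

-56

LOAD_CONST → push 7. Stack: [7]
LOAD_FAST a → push 16. Stack: [7, 16]
BINARY_OP % → 7 % 16 = 7. Stack: [7]
LOAD_FAST_LOAD_FAST a,a → push 16,16. Stack: [7, 16, 16]
BINARY_OP + → 16 + 16 = 32. Stack: [7, 32]
BINARY_OP - → 7 - 32 = -25. Stack: [-25]
STORE_FAST p → p=-25. Stack: []
LOAD_FAST p → push -25. Stack: [-25]
LOAD_CONST → push 5. Stack: [-25, 5]
BINARY_OP * → -25 * 5 = -125. Stack: [-125]
LOAD_CONST → push 20. Stack: [-125, 20]
BINARY_OP * → -125 * 20 = -2500. Stack: [-2500]
STORE_FAST p → p=-2500. Stack: []
LOAD_CONST → push 3. Stack: [3]
LOAD_FAST a → push 16. Stack: [3, 16]
BINARY_OP - → 3 - 16 = -13. Stack: [-13]
STORE_FAST p → p=-13. Stack: []
LOAD_FAST p → push -13. Stack: [-13]
LOAD_CONST → push 11. Stack: [-13, 11]
BINARY_OP ^ → -13 ^ 11 = -8. Stack: [-8]
STORE_FAST z → z=-8. Stack: []
LOAD_FAST z → push -8. Stack: [-8]
LOAD_CONST → push 7. Stack: [-8, 7]
BINARY_OP * → -8 * 7 = -56. Stack: [-56]
RETURN_VALUE → return -56.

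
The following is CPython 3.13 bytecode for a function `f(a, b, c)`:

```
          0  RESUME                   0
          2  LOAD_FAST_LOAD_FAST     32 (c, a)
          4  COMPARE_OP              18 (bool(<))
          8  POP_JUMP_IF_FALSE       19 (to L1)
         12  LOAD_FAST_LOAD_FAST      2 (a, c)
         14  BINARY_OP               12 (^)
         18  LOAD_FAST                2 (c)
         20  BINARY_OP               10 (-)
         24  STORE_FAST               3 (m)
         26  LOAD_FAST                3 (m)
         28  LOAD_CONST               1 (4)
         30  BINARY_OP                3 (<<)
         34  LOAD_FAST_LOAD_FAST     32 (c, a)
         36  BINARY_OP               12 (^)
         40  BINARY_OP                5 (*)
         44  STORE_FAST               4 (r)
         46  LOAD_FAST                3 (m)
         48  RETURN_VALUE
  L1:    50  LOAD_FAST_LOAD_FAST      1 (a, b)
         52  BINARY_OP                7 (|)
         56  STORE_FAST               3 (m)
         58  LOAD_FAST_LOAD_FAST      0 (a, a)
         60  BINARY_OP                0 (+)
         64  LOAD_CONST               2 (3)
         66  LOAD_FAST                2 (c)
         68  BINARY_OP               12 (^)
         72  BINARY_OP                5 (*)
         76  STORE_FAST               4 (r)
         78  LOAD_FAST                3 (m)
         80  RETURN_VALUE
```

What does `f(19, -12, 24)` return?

LOAD_FAST_LOAD_FAST c,a → push 24,19. Stack: [24, 19]
COMPARE_OP bool(<) → 24 vs 19 = False. Stack: [False]
POP_JUMP_IF_FALSE → pop False; jump. Stack: []
LOAD_FAST_LOAD_FAST a,b → push 19,-12. Stack: [19, -12]
BINARY_OP | → 19 | -12 = -9. Stack: [-9]
STORE_FAST m → m=-9. Stack: []
LOAD_FAST_LOAD_FAST a,a → push 19,19. Stack: [19, 19]
BINARY_OP + → 19 + 19 = 38. Stack: [38]
LOAD_CONST → push 3. Stack: [38, 3]
LOAD_FAST c → push 24. Stack: [38, 3, 24]
BINARY_OP ^ → 3 ^ 24 = 27. Stack: [38, 27]
BINARY_OP * → 38 * 27 = 1026. Stack: [1026]
STORE_FAST r → r=1026. Stack: []
LOAD_FAST m → push -9. Stack: [-9]
RETURN_VALUE → return -9.

-9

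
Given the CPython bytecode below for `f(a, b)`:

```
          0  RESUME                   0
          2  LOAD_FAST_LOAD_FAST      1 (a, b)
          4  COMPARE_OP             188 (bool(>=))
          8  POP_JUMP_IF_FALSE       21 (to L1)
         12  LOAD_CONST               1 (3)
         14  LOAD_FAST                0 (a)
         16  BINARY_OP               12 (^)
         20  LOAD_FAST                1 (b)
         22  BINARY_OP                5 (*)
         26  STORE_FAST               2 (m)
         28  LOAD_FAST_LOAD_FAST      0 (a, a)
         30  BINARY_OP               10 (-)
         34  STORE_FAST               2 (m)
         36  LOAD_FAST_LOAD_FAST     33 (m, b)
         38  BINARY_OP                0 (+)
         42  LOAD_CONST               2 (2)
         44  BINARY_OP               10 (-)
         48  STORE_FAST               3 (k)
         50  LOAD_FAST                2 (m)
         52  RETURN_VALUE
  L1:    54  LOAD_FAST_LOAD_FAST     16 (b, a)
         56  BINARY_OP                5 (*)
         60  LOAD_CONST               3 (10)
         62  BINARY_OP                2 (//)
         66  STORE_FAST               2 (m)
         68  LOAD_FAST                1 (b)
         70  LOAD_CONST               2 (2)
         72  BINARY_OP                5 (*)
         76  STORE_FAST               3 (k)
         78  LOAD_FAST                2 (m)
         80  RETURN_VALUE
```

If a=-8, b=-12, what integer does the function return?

0

LOAD_FAST_LOAD_FAST a,b → push -8,-12. Stack: [-8, -12]
COMPARE_OP bool(>=) → -8 vs -12 = True. Stack: [True]
POP_JUMP_IF_FALSE → pop True; no jump. Stack: []
LOAD_CONST → push 3. Stack: [3]
LOAD_FAST a → push -8. Stack: [3, -8]
BINARY_OP ^ → 3 ^ -8 = -5. Stack: [-5]
LOAD_FAST b → push -12. Stack: [-5, -12]
BINARY_OP * → -5 * -12 = 60. Stack: [60]
STORE_FAST m → m=60. Stack: []
LOAD_FAST_LOAD_FAST a,a → push -8,-8. Stack: [-8, -8]
BINARY_OP - → -8 - -8 = 0. Stack: [0]
STORE_FAST m → m=0. Stack: []
LOAD_FAST_LOAD_FAST m,b → push 0,-12. Stack: [0, -12]
BINARY_OP + → 0 + -12 = -12. Stack: [-12]
LOAD_CONST → push 2. Stack: [-12, 2]
BINARY_OP - → -12 - 2 = -14. Stack: [-14]
STORE_FAST k → k=-14. Stack: []
LOAD_FAST m → push 0. Stack: [0]
RETURN_VALUE → return 0.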